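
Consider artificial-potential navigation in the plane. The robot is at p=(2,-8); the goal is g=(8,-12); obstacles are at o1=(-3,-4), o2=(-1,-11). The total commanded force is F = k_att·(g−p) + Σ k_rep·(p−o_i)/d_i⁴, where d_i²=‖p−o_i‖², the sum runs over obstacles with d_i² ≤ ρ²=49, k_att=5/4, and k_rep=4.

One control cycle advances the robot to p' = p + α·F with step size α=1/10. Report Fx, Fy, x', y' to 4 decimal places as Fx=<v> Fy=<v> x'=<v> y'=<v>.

Fx=7.5489 Fy=-4.9725 x'=2.7549 y'=-8.4972

F_att = 5/4·(g−p) = 5/4·(6,-4) = (7.5000,-5.0000)
o1: d²=41 ≤ ρ²=49; F_rep = 4·(5,-4)/41² = (0.0119,-0.0095)
o2: d²=18 ≤ ρ²=49; F_rep = 4·(3,3)/18² = (0.0370,0.0370)
F = F_att + ΣF_rep = (7.5489,-4.9725)
p' = p + 1/10·F = (2.7549,-8.4972)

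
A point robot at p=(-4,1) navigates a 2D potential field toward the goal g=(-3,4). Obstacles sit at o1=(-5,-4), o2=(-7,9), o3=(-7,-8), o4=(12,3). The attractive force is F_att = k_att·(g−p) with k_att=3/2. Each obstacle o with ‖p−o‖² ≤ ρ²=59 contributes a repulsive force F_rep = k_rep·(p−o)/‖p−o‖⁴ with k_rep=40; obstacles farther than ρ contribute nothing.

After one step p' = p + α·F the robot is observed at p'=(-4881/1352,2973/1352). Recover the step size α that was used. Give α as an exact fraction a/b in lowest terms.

F_att = 3/2·(g−p) = 3/2·(1,3) = (1.5000,4.5000)
o1: d²=26 ≤ ρ²=59; F_rep = 40·(1,5)/26² = (0.0592,0.2959)
o2: d²=73 > ρ²=59 → inactive
o3: d²=90 > ρ²=59 → inactive
o4: d²=260 > ρ²=59 → inactive
F = F_att + ΣF_rep = (1.5592,4.7959)
Δp = p'−p = (0.3898,1.1990); α = Δx/Fx = (527/1352) / (527/338) = 1/4
check: Δy/Fy = (1621/1352) / (1621/338) = 1/4 ✓

α = 1/4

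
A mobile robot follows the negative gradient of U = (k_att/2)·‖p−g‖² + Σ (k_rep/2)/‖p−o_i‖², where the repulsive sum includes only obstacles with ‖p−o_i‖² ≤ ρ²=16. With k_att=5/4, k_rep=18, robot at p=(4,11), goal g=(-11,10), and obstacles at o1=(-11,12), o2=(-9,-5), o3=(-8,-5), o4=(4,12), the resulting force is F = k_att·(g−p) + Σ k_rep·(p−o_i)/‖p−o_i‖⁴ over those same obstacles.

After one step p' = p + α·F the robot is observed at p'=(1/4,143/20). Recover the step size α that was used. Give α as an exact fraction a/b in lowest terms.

F_att = 5/4·(g−p) = 5/4·(-15,-1) = (-18.7500,-1.2500)
o1: d²=226 > ρ²=16 → inactive
o2: d²=425 > ρ²=16 → inactive
o3: d²=400 > ρ²=16 → inactive
o4: d²=1 ≤ ρ²=16; F_rep = 18·(0,-1)/1² = (0.0000,-18.0000)
F = F_att + ΣF_rep = (-18.7500,-19.2500)
Δp = p'−p = (-3.7500,-3.8500); α = Δx/Fx = (-15/4) / (-75/4) = 1/5
check: Δy/Fy = (-77/20) / (-77/4) = 1/5 ✓

α = 1/5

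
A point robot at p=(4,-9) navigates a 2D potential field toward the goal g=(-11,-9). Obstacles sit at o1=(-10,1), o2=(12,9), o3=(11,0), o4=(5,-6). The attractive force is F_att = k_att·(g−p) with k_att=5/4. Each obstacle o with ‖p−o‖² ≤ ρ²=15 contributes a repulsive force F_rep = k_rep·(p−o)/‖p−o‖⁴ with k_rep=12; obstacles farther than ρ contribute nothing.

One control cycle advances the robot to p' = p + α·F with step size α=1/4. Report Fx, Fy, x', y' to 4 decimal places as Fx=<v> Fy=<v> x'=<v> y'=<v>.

F_att = 5/4·(g−p) = 5/4·(-15,0) = (-18.7500,0.0000)
o1: d²=296 > ρ²=15 → inactive
o2: d²=388 > ρ²=15 → inactive
o3: d²=130 > ρ²=15 → inactive
o4: d²=10 ≤ ρ²=15; F_rep = 12·(-1,-3)/10² = (-0.1200,-0.3600)
F = F_att + ΣF_rep = (-18.8700,-0.3600)
p' = p + 1/4·F = (-0.7175,-9.0900)

Fx=-18.8700 Fy=-0.3600 x'=-0.7175 y'=-9.0900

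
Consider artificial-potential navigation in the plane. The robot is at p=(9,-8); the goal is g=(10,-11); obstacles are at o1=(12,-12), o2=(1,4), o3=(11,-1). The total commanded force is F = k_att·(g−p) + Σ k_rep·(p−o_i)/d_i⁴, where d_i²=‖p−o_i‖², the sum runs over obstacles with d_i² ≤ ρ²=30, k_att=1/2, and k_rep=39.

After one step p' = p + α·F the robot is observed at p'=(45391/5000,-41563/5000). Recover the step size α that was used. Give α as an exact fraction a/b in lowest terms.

F_att = 1/2·(g−p) = 1/2·(1,-3) = (0.5000,-1.5000)
o1: d²=25 ≤ ρ²=30; F_rep = 39·(-3,4)/25² = (-0.1872,0.2496)
o2: d²=208 > ρ²=30 → inactive
o3: d²=53 > ρ²=30 → inactive
F = F_att + ΣF_rep = (0.3128,-1.2504)
Δp = p'−p = (0.0782,-0.3126); α = Δx/Fx = (391/5000) / (391/1250) = 1/4
check: Δy/Fy = (-1563/5000) / (-1563/1250) = 1/4 ✓

α = 1/4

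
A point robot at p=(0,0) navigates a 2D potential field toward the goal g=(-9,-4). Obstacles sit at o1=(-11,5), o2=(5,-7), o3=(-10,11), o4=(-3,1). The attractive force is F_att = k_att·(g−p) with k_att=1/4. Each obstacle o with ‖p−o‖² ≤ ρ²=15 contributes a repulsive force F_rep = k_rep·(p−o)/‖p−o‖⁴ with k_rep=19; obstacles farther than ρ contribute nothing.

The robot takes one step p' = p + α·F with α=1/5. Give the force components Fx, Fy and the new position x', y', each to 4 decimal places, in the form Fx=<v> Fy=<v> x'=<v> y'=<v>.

F_att = 1/4·(g−p) = 1/4·(-9,-4) = (-2.2500,-1.0000)
o1: d²=146 > ρ²=15 → inactive
o2: d²=74 > ρ²=15 → inactive
o3: d²=221 > ρ²=15 → inactive
o4: d²=10 ≤ ρ²=15; F_rep = 19·(3,-1)/10² = (0.5700,-0.1900)
F = F_att + ΣF_rep = (-1.6800,-1.1900)
p' = p + 1/5·F = (-0.3360,-0.2380)

Fx=-1.6800 Fy=-1.1900 x'=-0.3360 y'=-0.2380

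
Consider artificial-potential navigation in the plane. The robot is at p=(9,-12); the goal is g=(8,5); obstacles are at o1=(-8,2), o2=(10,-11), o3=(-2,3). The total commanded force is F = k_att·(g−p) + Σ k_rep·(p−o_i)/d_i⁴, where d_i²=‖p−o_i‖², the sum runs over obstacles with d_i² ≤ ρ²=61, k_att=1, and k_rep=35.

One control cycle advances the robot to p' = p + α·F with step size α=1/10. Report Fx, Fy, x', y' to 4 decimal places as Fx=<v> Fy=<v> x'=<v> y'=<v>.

Fx=-9.7500 Fy=8.2500 x'=8.0250 y'=-11.1750

F_att = 1·(g−p) = 1·(-1,17) = (-1.0000,17.0000)
o1: d²=485 > ρ²=61 → inactive
o2: d²=2 ≤ ρ²=61; F_rep = 35·(-1,-1)/2² = (-8.7500,-8.7500)
o3: d²=346 > ρ²=61 → inactive
F = F_att + ΣF_rep = (-9.7500,8.2500)
p' = p + 1/10·F = (8.0250,-11.1750)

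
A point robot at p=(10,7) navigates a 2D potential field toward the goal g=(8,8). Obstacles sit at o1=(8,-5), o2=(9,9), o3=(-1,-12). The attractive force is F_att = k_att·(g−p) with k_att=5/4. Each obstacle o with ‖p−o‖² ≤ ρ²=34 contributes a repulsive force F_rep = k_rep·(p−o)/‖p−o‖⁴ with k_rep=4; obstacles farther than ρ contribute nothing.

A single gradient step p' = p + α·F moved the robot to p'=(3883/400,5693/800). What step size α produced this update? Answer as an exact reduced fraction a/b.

F_att = 5/4·(g−p) = 5/4·(-2,1) = (-2.5000,1.2500)
o1: d²=148 > ρ²=34 → inactive
o2: d²=5 ≤ ρ²=34; F_rep = 4·(1,-2)/5² = (0.1600,-0.3200)
o3: d²=482 > ρ²=34 → inactive
F = F_att + ΣF_rep = (-2.3400,0.9300)
Δp = p'−p = (-0.2925,0.1163); α = Δx/Fx = (-117/400) / (-117/50) = 1/8
check: Δy/Fy = (93/800) / (93/100) = 1/8 ✓

α = 1/8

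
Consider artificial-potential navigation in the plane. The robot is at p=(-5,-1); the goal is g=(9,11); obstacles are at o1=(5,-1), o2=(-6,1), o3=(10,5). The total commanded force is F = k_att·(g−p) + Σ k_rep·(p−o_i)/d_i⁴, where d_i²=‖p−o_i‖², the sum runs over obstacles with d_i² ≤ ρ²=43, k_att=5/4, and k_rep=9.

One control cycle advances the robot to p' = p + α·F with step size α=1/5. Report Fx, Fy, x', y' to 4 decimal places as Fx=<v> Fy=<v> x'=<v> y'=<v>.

Fx=17.8600 Fy=14.2800 x'=-1.4280 y'=1.8560

F_att = 5/4·(g−p) = 5/4·(14,12) = (17.5000,15.0000)
o1: d²=100 > ρ²=43 → inactive
o2: d²=5 ≤ ρ²=43; F_rep = 9·(1,-2)/5² = (0.3600,-0.7200)
o3: d²=261 > ρ²=43 → inactive
F = F_att + ΣF_rep = (17.8600,14.2800)
p' = p + 1/5·F = (-1.4280,1.8560)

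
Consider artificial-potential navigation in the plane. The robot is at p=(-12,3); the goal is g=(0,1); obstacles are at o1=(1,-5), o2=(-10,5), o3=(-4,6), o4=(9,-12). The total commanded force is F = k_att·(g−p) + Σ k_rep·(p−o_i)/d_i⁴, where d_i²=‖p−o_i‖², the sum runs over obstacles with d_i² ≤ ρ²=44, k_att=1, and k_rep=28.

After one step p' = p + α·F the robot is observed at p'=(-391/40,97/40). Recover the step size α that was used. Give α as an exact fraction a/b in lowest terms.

α = 1/5

F_att = 1·(g−p) = 1·(12,-2) = (12.0000,-2.0000)
o1: d²=233 > ρ²=44 → inactive
o2: d²=8 ≤ ρ²=44; F_rep = 28·(-2,-2)/8² = (-0.8750,-0.8750)
o3: d²=73 > ρ²=44 → inactive
o4: d²=666 > ρ²=44 → inactive
F = F_att + ΣF_rep = (11.1250,-2.8750)
Δp = p'−p = (2.2250,-0.5750); α = Δx/Fx = (89/40) / (89/8) = 1/5
check: Δy/Fy = (-23/40) / (-23/8) = 1/5 ✓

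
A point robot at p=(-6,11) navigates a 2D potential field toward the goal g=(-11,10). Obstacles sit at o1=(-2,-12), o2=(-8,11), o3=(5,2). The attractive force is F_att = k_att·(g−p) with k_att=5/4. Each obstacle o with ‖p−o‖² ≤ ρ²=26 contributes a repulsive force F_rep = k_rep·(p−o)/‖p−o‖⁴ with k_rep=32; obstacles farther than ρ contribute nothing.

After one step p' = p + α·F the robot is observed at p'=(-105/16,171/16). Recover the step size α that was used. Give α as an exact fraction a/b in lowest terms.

α = 1/4

F_att = 5/4·(g−p) = 5/4·(-5,-1) = (-6.2500,-1.2500)
o1: d²=545 > ρ²=26 → inactive
o2: d²=4 ≤ ρ²=26; F_rep = 32·(2,0)/4² = (4.0000,0.0000)
o3: d²=202 > ρ²=26 → inactive
F = F_att + ΣF_rep = (-2.2500,-1.2500)
Δp = p'−p = (-0.5625,-0.3125); α = Δx/Fx = (-9/16) / (-9/4) = 1/4
check: Δy/Fy = (-5/16) / (-5/4) = 1/4 ✓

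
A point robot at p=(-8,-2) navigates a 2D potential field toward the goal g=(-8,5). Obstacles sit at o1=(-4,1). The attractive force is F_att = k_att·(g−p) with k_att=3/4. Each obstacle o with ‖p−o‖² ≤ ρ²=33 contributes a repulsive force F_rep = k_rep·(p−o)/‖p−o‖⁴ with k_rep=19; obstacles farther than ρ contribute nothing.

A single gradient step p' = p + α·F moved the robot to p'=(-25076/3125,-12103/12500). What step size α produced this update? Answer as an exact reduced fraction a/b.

F_att = 3/4·(g−p) = 3/4·(0,7) = (0.0000,5.2500)
o1: d²=25 ≤ ρ²=33; F_rep = 19·(-4,-3)/25² = (-0.1216,-0.0912)
F = F_att + ΣF_rep = (-0.1216,5.1588)
Δp = p'−p = (-0.0243,1.0318); α = Δx/Fx = (-76/3125) / (-76/625) = 1/5
check: Δy/Fy = (12897/12500) / (12897/2500) = 1/5 ✓

α = 1/5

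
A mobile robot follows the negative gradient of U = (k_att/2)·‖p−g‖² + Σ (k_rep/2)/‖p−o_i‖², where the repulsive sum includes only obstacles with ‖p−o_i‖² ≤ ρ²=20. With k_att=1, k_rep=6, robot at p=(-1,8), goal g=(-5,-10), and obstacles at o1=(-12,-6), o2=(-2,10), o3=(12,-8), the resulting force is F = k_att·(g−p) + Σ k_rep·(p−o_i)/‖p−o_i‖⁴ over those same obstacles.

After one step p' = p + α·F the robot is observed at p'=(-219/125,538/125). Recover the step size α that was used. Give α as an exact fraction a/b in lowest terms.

F_att = 1·(g−p) = 1·(-4,-18) = (-4.0000,-18.0000)
o1: d²=317 > ρ²=20 → inactive
o2: d²=5 ≤ ρ²=20; F_rep = 6·(1,-2)/5² = (0.2400,-0.4800)
o3: d²=425 > ρ²=20 → inactive
F = F_att + ΣF_rep = (-3.7600,-18.4800)
Δp = p'−p = (-0.7520,-3.6960); α = Δx/Fx = (-94/125) / (-94/25) = 1/5
check: Δy/Fy = (-462/125) / (-462/25) = 1/5 ✓

α = 1/5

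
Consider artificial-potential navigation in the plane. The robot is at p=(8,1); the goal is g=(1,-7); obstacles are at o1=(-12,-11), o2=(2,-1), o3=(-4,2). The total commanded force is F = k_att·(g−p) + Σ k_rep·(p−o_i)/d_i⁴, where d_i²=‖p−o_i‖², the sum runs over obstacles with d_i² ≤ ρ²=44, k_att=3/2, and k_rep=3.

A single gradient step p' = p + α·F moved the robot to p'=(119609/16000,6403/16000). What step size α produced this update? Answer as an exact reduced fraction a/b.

F_att = 3/2·(g−p) = 3/2·(-7,-8) = (-10.5000,-12.0000)
o1: d²=544 > ρ²=44 → inactive
o2: d²=40 ≤ ρ²=44; F_rep = 3·(6,2)/40² = (0.0112,0.0037)
o3: d²=145 > ρ²=44 → inactive
F = F_att + ΣF_rep = (-10.4887,-11.9962)
Δp = p'−p = (-0.5244,-0.5998); α = Δx/Fx = (-8391/16000) / (-8391/800) = 1/20
check: Δy/Fy = (-9597/16000) / (-9597/800) = 1/20 ✓

α = 1/20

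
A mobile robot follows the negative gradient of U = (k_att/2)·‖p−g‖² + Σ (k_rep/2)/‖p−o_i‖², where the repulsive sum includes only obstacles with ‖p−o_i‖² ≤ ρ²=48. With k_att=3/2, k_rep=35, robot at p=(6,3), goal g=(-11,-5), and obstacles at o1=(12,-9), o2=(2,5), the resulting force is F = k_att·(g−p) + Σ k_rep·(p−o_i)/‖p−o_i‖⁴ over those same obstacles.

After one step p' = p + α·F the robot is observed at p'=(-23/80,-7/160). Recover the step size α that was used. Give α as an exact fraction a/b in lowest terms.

α = 1/4

F_att = 3/2·(g−p) = 3/2·(-17,-8) = (-25.5000,-12.0000)
o1: d²=180 > ρ²=48 → inactive
o2: d²=20 ≤ ρ²=48; F_rep = 35·(4,-2)/20² = (0.3500,-0.1750)
F = F_att + ΣF_rep = (-25.1500,-12.1750)
Δp = p'−p = (-6.2875,-3.0438); α = Δx/Fx = (-503/80) / (-503/20) = 1/4
check: Δy/Fy = (-487/160) / (-487/40) = 1/4 ✓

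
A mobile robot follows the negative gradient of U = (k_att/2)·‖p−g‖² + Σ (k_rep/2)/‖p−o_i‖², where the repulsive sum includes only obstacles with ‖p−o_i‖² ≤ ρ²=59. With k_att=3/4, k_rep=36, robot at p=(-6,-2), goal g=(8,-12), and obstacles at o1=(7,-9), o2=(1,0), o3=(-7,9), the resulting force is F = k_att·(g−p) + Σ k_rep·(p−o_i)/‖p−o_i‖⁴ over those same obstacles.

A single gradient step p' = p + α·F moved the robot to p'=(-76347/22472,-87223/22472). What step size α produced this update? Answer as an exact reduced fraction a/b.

F_att = 3/4·(g−p) = 3/4·(14,-10) = (10.5000,-7.5000)
o1: d²=218 > ρ²=59 → inactive
o2: d²=53 ≤ ρ²=59; F_rep = 36·(-7,-2)/53² = (-0.0897,-0.0256)
o3: d²=122 > ρ²=59 → inactive
F = F_att + ΣF_rep = (10.4103,-7.5256)
Δp = p'−p = (2.6026,-1.8814); α = Δx/Fx = (58485/22472) / (58485/5618) = 1/4
check: Δy/Fy = (-42279/22472) / (-42279/5618) = 1/4 ✓

α = 1/4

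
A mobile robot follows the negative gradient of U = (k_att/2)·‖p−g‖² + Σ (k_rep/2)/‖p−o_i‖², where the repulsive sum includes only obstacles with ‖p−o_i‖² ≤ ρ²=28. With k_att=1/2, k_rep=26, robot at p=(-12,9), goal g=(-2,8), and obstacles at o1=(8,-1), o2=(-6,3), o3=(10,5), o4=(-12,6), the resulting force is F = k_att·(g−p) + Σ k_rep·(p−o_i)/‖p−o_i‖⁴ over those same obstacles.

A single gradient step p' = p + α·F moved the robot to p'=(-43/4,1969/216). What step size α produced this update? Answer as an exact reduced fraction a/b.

F_att = 1/2·(g−p) = 1/2·(10,-1) = (5.0000,-0.5000)
o1: d²=500 > ρ²=28 → inactive
o2: d²=72 > ρ²=28 → inactive
o3: d²=500 > ρ²=28 → inactive
o4: d²=9 ≤ ρ²=28; F_rep = 26·(0,3)/9² = (0.0000,0.9630)
F = F_att + ΣF_rep = (5.0000,0.4630)
Δp = p'−p = (1.2500,0.1157); α = Δx/Fx = (5/4) / (5) = 1/4
check: Δy/Fy = (25/216) / (25/54) = 1/4 ✓

α = 1/4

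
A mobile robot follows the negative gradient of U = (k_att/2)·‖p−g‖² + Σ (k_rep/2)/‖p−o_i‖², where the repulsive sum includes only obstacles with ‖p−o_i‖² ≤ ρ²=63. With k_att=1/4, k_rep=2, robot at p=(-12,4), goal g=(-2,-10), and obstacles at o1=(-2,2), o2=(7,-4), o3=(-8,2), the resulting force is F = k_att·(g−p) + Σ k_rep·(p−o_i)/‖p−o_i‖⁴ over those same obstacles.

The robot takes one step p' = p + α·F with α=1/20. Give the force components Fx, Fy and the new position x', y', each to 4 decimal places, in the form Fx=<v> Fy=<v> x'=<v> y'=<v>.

F_att = 1/4·(g−p) = 1/4·(10,-14) = (2.5000,-3.5000)
o1: d²=104 > ρ²=63 → inactive
o2: d²=425 > ρ²=63 → inactive
o3: d²=20 ≤ ρ²=63; F_rep = 2·(-4,2)/20² = (-0.0200,0.0100)
F = F_att + ΣF_rep = (2.4800,-3.4900)
p' = p + 1/20·F = (-11.8760,3.8255)

Fx=2.4800 Fy=-3.4900 x'=-11.8760 y'=3.8255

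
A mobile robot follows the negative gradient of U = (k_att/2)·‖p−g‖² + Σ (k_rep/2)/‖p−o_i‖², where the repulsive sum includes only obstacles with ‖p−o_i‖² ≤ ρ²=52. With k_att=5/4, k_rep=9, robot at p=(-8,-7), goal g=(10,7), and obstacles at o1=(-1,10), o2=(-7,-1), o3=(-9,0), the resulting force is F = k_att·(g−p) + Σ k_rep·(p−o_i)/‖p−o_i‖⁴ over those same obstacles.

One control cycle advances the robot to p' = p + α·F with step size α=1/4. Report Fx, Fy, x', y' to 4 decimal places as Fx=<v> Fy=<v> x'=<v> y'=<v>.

F_att = 5/4·(g−p) = 5/4·(18,14) = (22.5000,17.5000)
o1: d²=338 > ρ²=52 → inactive
o2: d²=37 ≤ ρ²=52; F_rep = 9·(-1,-6)/37² = (-0.0066,-0.0394)
o3: d²=50 ≤ ρ²=52; F_rep = 9·(1,-7)/50² = (0.0036,-0.0252)
F = F_att + ΣF_rep = (22.4970,17.4354)
p' = p + 1/4·F = (-2.3757,-2.6412)

Fx=22.4970 Fy=17.4354 x'=-2.3757 y'=-2.6412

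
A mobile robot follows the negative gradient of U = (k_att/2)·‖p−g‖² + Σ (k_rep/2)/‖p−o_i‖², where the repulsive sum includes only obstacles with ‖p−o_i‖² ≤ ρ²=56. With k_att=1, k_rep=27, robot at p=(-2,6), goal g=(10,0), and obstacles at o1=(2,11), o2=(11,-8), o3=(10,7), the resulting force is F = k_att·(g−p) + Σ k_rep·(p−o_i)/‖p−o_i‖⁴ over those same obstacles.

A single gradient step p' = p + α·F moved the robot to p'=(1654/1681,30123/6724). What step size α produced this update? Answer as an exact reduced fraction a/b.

α = 1/4

F_att = 1·(g−p) = 1·(12,-6) = (12.0000,-6.0000)
o1: d²=41 ≤ ρ²=56; F_rep = 27·(-4,-5)/41² = (-0.0642,-0.0803)
o2: d²=365 > ρ²=56 → inactive
o3: d²=145 > ρ²=56 → inactive
F = F_att + ΣF_rep = (11.9358,-6.0803)
Δp = p'−p = (2.9839,-1.5201); α = Δx/Fx = (5016/1681) / (20064/1681) = 1/4
check: Δy/Fy = (-10221/6724) / (-10221/1681) = 1/4 ✓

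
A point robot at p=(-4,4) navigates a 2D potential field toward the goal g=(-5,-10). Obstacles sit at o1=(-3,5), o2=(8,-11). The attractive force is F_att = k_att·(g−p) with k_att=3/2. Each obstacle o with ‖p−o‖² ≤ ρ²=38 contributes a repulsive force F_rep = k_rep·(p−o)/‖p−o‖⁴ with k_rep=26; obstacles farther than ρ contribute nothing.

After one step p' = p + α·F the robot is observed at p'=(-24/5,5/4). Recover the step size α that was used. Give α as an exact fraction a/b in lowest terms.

α = 1/10

F_att = 3/2·(g−p) = 3/2·(-1,-14) = (-1.5000,-21.0000)
o1: d²=2 ≤ ρ²=38; F_rep = 26·(-1,-1)/2² = (-6.5000,-6.5000)
o2: d²=369 > ρ²=38 → inactive
F = F_att + ΣF_rep = (-8.0000,-27.5000)
Δp = p'−p = (-0.8000,-2.7500); α = Δx/Fx = (-4/5) / (-8) = 1/10
check: Δy/Fy = (-11/4) / (-55/2) = 1/10 ✓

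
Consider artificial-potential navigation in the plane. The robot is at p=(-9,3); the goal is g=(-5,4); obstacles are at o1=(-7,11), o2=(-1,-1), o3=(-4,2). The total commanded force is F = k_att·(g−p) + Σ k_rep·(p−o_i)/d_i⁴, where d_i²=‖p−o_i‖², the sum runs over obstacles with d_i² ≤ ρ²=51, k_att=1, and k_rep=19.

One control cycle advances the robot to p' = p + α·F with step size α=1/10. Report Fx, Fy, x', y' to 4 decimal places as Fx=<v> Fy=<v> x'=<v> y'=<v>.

Fx=3.8595 Fy=1.0281 x'=-8.6141 y'=3.1028

F_att = 1·(g−p) = 1·(4,1) = (4.0000,1.0000)
o1: d²=68 > ρ²=51 → inactive
o2: d²=80 > ρ²=51 → inactive
o3: d²=26 ≤ ρ²=51; F_rep = 19·(-5,1)/26² = (-0.1405,0.0281)
F = F_att + ΣF_rep = (3.8595,1.0281)
p' = p + 1/10·F = (-8.6141,3.1028)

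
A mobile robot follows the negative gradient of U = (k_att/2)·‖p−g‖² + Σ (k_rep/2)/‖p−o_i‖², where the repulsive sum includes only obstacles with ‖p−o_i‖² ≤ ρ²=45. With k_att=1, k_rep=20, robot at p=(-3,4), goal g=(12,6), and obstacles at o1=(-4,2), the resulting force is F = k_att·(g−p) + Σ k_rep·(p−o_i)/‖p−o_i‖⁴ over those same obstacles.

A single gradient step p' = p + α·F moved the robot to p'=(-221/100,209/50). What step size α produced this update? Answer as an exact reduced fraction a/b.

α = 1/20

F_att = 1·(g−p) = 1·(15,2) = (15.0000,2.0000)
o1: d²=5 ≤ ρ²=45; F_rep = 20·(1,2)/5² = (0.8000,1.6000)
F = F_att + ΣF_rep = (15.8000,3.6000)
Δp = p'−p = (0.7900,0.1800); α = Δx/Fx = (79/100) / (79/5) = 1/20
check: Δy/Fy = (9/50) / (18/5) = 1/20 ✓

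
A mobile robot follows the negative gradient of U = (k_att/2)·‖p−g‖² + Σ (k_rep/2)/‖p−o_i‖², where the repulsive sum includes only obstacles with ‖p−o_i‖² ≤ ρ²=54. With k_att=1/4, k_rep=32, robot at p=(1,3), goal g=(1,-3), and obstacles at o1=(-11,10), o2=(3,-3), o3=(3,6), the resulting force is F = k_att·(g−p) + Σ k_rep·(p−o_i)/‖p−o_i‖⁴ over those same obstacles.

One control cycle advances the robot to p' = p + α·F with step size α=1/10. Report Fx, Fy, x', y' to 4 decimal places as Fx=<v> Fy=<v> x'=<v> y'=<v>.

F_att = 1/4·(g−p) = 1/4·(0,-6) = (0.0000,-1.5000)
o1: d²=193 > ρ²=54 → inactive
o2: d²=40 ≤ ρ²=54; F_rep = 32·(-2,6)/40² = (-0.0400,0.1200)
o3: d²=13 ≤ ρ²=54; F_rep = 32·(-2,-3)/13² = (-0.3787,-0.5680)
F = F_att + ΣF_rep = (-0.4187,-1.9480)
p' = p + 1/10·F = (0.9581,2.8052)

Fx=-0.4187 Fy=-1.9480 x'=0.9581 y'=2.8052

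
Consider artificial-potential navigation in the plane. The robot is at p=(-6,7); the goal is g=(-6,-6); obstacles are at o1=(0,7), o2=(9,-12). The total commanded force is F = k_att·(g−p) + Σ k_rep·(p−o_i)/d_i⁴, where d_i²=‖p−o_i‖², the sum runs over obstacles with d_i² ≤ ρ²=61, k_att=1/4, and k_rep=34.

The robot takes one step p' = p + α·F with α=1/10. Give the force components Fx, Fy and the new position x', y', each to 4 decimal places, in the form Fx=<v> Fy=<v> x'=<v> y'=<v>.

Fx=-0.1574 Fy=-3.2500 x'=-6.0157 y'=6.6750

F_att = 1/4·(g−p) = 1/4·(0,-13) = (0.0000,-3.2500)
o1: d²=36 ≤ ρ²=61; F_rep = 34·(-6,0)/36² = (-0.1574,0.0000)
o2: d²=586 > ρ²=61 → inactive
F = F_att + ΣF_rep = (-0.1574,-3.2500)
p' = p + 1/10·F = (-6.0157,6.6750)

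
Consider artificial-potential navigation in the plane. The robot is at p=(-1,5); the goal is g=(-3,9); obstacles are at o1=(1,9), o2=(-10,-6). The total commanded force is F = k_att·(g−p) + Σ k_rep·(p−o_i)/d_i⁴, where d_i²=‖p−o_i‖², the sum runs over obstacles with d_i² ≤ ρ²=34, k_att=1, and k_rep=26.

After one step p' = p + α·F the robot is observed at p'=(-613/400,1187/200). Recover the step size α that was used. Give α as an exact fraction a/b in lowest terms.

F_att = 1·(g−p) = 1·(-2,4) = (-2.0000,4.0000)
o1: d²=20 ≤ ρ²=34; F_rep = 26·(-2,-4)/20² = (-0.1300,-0.2600)
o2: d²=202 > ρ²=34 → inactive
F = F_att + ΣF_rep = (-2.1300,3.7400)
Δp = p'−p = (-0.5325,0.9350); α = Δx/Fx = (-213/400) / (-213/100) = 1/4
check: Δy/Fy = (187/200) / (187/50) = 1/4 ✓

α = 1/4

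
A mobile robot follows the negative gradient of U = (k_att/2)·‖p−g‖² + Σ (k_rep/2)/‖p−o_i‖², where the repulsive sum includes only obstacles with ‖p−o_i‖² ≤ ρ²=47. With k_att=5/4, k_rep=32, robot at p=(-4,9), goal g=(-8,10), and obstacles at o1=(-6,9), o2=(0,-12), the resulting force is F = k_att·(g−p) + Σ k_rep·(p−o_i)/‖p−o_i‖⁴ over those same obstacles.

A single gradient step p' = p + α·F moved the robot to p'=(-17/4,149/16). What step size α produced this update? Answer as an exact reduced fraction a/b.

F_att = 5/4·(g−p) = 5/4·(-4,1) = (-5.0000,1.2500)
o1: d²=4 ≤ ρ²=47; F_rep = 32·(2,0)/4² = (4.0000,0.0000)
o2: d²=457 > ρ²=47 → inactive
F = F_att + ΣF_rep = (-1.0000,1.2500)
Δp = p'−p = (-0.2500,0.3125); α = Δx/Fx = (-1/4) / (-1) = 1/4
check: Δy/Fy = (5/16) / (5/4) = 1/4 ✓

α = 1/4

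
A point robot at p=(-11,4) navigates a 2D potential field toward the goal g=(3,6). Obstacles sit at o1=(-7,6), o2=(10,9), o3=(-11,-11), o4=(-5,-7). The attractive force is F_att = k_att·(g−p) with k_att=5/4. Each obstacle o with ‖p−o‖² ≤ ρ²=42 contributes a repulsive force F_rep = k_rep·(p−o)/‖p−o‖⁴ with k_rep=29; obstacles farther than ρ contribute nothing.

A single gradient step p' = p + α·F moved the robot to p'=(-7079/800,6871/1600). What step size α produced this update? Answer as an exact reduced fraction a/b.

F_att = 5/4·(g−p) = 5/4·(14,2) = (17.5000,2.5000)
o1: d²=20 ≤ ρ²=42; F_rep = 29·(-4,-2)/20² = (-0.2900,-0.1450)
o2: d²=466 > ρ²=42 → inactive
o3: d²=225 > ρ²=42 → inactive
o4: d²=157 > ρ²=42 → inactive
F = F_att + ΣF_rep = (17.2100,2.3550)
Δp = p'−p = (2.1513,0.2944); α = Δx/Fx = (1721/800) / (1721/100) = 1/8
check: Δy/Fy = (471/1600) / (471/200) = 1/8 ✓

α = 1/8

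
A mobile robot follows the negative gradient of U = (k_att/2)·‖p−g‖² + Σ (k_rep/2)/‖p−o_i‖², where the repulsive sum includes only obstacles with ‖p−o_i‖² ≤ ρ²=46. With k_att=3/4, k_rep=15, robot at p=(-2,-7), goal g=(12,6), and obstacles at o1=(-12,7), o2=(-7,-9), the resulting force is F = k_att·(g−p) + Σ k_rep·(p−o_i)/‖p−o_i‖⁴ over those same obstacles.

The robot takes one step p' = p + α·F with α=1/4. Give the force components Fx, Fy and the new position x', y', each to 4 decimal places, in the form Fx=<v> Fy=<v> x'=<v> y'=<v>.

F_att = 3/4·(g−p) = 3/4·(14,13) = (10.5000,9.7500)
o1: d²=296 > ρ²=46 → inactive
o2: d²=29 ≤ ρ²=46; F_rep = 15·(5,2)/29² = (0.0892,0.0357)
F = F_att + ΣF_rep = (10.5892,9.7857)
p' = p + 1/4·F = (0.6473,-4.5536)

Fx=10.5892 Fy=9.7857 x'=0.6473 y'=-4.5536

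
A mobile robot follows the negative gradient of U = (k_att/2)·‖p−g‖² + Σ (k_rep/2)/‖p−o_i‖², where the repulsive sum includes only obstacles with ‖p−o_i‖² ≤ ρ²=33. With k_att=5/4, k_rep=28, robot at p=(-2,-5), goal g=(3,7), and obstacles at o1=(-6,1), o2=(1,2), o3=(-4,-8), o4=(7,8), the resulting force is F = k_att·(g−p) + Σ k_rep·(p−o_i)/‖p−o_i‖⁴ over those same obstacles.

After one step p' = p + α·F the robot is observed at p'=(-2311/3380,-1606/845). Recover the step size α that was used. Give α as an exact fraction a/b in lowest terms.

α = 1/5

F_att = 5/4·(g−p) = 5/4·(5,12) = (6.2500,15.0000)
o1: d²=52 > ρ²=33 → inactive
o2: d²=58 > ρ²=33 → inactive
o3: d²=13 ≤ ρ²=33; F_rep = 28·(2,3)/13² = (0.3314,0.4970)
o4: d²=250 > ρ²=33 → inactive
F = F_att + ΣF_rep = (6.5814,15.4970)
Δp = p'−p = (1.3163,3.0994); α = Δx/Fx = (4449/3380) / (4449/676) = 1/5
check: Δy/Fy = (2619/845) / (2619/169) = 1/5 ✓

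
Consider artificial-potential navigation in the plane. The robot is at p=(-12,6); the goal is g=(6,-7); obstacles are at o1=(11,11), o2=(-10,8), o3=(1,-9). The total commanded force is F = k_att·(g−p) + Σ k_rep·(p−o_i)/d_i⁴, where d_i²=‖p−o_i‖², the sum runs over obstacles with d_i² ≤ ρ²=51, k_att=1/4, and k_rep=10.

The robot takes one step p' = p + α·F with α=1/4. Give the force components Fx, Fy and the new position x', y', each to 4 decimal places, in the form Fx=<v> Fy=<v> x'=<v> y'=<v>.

Fx=4.1875 Fy=-3.5625 x'=-10.9531 y'=5.1094

F_att = 1/4·(g−p) = 1/4·(18,-13) = (4.5000,-3.2500)
o1: d²=554 > ρ²=51 → inactive
o2: d²=8 ≤ ρ²=51; F_rep = 10·(-2,-2)/8² = (-0.3125,-0.3125)
o3: d²=394 > ρ²=51 → inactive
F = F_att + ΣF_rep = (4.1875,-3.5625)
p' = p + 1/4·F = (-10.9531,5.1094)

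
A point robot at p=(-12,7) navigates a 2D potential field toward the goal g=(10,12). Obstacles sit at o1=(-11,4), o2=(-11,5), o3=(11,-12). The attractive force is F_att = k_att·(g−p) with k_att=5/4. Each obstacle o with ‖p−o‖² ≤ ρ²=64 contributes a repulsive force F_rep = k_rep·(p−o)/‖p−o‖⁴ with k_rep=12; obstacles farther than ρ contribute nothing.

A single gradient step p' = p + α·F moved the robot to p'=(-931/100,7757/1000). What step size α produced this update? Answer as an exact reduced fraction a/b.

α = 1/10

F_att = 5/4·(g−p) = 5/4·(22,5) = (27.5000,6.2500)
o1: d²=10 ≤ ρ²=64; F_rep = 12·(-1,3)/10² = (-0.1200,0.3600)
o2: d²=5 ≤ ρ²=64; F_rep = 12·(-1,2)/5² = (-0.4800,0.9600)
o3: d²=890 > ρ²=64 → inactive
F = F_att + ΣF_rep = (26.9000,7.5700)
Δp = p'−p = (2.6900,0.7570); α = Δx/Fx = (269/100) / (269/10) = 1/10
check: Δy/Fy = (757/1000) / (757/100) = 1/10 ✓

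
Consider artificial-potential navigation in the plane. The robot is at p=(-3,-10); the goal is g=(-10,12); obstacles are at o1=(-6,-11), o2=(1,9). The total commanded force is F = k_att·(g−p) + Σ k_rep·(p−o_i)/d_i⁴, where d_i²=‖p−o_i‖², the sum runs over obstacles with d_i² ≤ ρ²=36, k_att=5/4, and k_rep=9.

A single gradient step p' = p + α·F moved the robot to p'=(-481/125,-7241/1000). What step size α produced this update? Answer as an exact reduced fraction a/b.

F_att = 5/4·(g−p) = 5/4·(-7,22) = (-8.7500,27.5000)
o1: d²=10 ≤ ρ²=36; F_rep = 9·(3,1)/10² = (0.2700,0.0900)
o2: d²=377 > ρ²=36 → inactive
F = F_att + ΣF_rep = (-8.4800,27.5900)
Δp = p'−p = (-0.8480,2.7590); α = Δx/Fx = (-106/125) / (-212/25) = 1/10
check: Δy/Fy = (2759/1000) / (2759/100) = 1/10 ✓

α = 1/10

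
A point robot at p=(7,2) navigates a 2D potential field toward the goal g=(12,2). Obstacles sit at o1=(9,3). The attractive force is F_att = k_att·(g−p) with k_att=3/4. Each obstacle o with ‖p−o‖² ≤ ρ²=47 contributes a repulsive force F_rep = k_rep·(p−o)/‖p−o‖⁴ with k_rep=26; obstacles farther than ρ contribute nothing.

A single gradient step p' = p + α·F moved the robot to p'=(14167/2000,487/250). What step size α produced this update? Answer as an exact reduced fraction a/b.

F_att = 3/4·(g−p) = 3/4·(5,0) = (3.7500,0.0000)
o1: d²=5 ≤ ρ²=47; F_rep = 26·(-2,-1)/5² = (-2.0800,-1.0400)
F = F_att + ΣF_rep = (1.6700,-1.0400)
Δp = p'−p = (0.0835,-0.0520); α = Δx/Fx = (167/2000) / (167/100) = 1/20
check: Δy/Fy = (-13/250) / (-26/25) = 1/20 ✓

α = 1/20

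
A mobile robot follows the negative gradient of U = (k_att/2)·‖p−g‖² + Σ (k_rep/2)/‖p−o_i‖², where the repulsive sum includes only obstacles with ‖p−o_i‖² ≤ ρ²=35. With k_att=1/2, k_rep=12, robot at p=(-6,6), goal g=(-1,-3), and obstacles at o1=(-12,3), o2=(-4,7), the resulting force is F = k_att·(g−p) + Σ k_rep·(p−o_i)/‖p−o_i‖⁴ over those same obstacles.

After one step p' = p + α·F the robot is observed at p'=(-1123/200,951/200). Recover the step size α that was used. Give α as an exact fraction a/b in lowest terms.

α = 1/4

F_att = 1/2·(g−p) = 1/2·(5,-9) = (2.5000,-4.5000)
o1: d²=45 > ρ²=35 → inactive
o2: d²=5 ≤ ρ²=35; F_rep = 12·(-2,-1)/5² = (-0.9600,-0.4800)
F = F_att + ΣF_rep = (1.5400,-4.9800)
Δp = p'−p = (0.3850,-1.2450); α = Δx/Fx = (77/200) / (77/50) = 1/4
check: Δy/Fy = (-249/200) / (-249/50) = 1/4 ✓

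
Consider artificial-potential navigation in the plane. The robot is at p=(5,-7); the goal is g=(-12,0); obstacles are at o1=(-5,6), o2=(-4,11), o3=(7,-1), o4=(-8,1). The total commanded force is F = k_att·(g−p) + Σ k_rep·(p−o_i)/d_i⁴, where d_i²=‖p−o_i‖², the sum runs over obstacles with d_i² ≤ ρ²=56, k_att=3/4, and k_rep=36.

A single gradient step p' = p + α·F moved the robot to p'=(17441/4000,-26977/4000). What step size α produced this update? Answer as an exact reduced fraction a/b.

F_att = 3/4·(g−p) = 3/4·(-17,7) = (-12.7500,5.2500)
o1: d²=269 > ρ²=56 → inactive
o2: d²=405 > ρ²=56 → inactive
o3: d²=40 ≤ ρ²=56; F_rep = 36·(-2,-6)/40² = (-0.0450,-0.1350)
o4: d²=233 > ρ²=56 → inactive
F = F_att + ΣF_rep = (-12.7950,5.1150)
Δp = p'−p = (-0.6398,0.2557); α = Δx/Fx = (-2559/4000) / (-2559/200) = 1/20
check: Δy/Fy = (1023/4000) / (1023/200) = 1/20 ✓

α = 1/20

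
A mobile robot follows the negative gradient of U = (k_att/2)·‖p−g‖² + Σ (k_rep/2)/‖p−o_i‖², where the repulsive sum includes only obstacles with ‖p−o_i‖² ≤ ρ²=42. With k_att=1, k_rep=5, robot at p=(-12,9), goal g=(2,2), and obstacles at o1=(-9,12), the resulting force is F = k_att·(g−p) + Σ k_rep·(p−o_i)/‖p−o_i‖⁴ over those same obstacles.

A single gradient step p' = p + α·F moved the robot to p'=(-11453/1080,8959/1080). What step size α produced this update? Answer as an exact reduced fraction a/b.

α = 1/10

F_att = 1·(g−p) = 1·(14,-7) = (14.0000,-7.0000)
o1: d²=18 ≤ ρ²=42; F_rep = 5·(-3,-3)/18² = (-0.0463,-0.0463)
F = F_att + ΣF_rep = (13.9537,-7.0463)
Δp = p'−p = (1.3954,-0.7046); α = Δx/Fx = (1507/1080) / (1507/108) = 1/10
check: Δy/Fy = (-761/1080) / (-761/108) = 1/10 ✓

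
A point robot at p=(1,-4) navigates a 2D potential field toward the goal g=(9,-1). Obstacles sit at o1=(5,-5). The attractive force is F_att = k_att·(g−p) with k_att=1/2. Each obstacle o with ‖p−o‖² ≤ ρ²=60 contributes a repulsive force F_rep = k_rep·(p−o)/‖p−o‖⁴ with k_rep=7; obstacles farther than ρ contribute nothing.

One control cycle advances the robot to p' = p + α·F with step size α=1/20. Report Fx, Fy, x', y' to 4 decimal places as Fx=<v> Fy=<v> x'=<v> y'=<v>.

F_att = 1/2·(g−p) = 1/2·(8,3) = (4.0000,1.5000)
o1: d²=17 ≤ ρ²=60; F_rep = 7·(-4,1)/17² = (-0.0969,0.0242)
F = F_att + ΣF_rep = (3.9031,1.5242)
p' = p + 1/20·F = (1.1952,-3.9238)

Fx=3.9031 Fy=1.5242 x'=1.1952 y'=-3.9238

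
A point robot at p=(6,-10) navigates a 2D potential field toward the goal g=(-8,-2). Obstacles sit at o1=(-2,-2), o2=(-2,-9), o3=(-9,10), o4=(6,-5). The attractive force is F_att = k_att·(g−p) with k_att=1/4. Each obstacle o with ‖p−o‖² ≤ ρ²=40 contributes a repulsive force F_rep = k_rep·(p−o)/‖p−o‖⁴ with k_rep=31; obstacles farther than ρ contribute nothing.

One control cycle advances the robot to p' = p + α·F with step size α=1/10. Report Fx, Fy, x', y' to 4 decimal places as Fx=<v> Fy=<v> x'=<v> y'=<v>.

F_att = 1/4·(g−p) = 1/4·(-14,8) = (-3.5000,2.0000)
o1: d²=128 > ρ²=40 → inactive
o2: d²=65 > ρ²=40 → inactive
o3: d²=625 > ρ²=40 → inactive
o4: d²=25 ≤ ρ²=40; F_rep = 31·(0,-5)/25² = (0.0000,-0.2480)
F = F_att + ΣF_rep = (-3.5000,1.7520)
p' = p + 1/10·F = (5.6500,-9.8248)

Fx=-3.5000 Fy=1.7520 x'=5.6500 y'=-9.8248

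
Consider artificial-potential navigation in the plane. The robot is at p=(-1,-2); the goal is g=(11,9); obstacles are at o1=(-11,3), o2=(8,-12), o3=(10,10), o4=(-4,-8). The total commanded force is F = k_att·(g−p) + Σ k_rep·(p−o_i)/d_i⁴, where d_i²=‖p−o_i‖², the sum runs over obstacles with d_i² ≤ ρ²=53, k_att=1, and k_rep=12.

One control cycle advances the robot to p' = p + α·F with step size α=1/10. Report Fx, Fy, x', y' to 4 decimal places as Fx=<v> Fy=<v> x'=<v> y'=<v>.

Fx=12.0178 Fy=11.0356 x'=0.2018 y'=-0.8964

F_att = 1·(g−p) = 1·(12,11) = (12.0000,11.0000)
o1: d²=125 > ρ²=53 → inactive
o2: d²=181 > ρ²=53 → inactive
o3: d²=265 > ρ²=53 → inactive
o4: d²=45 ≤ ρ²=53; F_rep = 12·(3,6)/45² = (0.0178,0.0356)
F = F_att + ΣF_rep = (12.0178,11.0356)
p' = p + 1/10·F = (0.2018,-0.8964)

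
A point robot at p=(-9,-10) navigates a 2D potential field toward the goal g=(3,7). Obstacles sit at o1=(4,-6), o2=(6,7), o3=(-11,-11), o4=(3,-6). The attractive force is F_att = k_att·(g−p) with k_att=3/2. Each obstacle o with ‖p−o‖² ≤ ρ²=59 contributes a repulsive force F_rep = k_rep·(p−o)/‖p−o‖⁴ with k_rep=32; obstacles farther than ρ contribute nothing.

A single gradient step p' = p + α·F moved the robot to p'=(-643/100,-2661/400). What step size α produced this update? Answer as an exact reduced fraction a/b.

α = 1/8

F_att = 3/2·(g−p) = 3/2·(12,17) = (18.0000,25.5000)
o1: d²=185 > ρ²=59 → inactive
o2: d²=514 > ρ²=59 → inactive
o3: d²=5 ≤ ρ²=59; F_rep = 32·(2,1)/5² = (2.5600,1.2800)
o4: d²=160 > ρ²=59 → inactive
F = F_att + ΣF_rep = (20.5600,26.7800)
Δp = p'−p = (2.5700,3.3475); α = Δx/Fx = (257/100) / (514/25) = 1/8
check: Δy/Fy = (1339/400) / (1339/50) = 1/8 ✓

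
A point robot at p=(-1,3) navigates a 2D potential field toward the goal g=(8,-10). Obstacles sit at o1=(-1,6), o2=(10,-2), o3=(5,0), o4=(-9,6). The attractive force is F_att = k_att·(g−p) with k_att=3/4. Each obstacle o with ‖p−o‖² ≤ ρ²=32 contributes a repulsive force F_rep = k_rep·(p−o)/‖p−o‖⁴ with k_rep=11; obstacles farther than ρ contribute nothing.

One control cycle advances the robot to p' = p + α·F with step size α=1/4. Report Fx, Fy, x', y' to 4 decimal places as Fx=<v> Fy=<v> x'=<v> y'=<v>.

Fx=6.7500 Fy=-10.1574 x'=0.6875 y'=0.4606

F_att = 3/4·(g−p) = 3/4·(9,-13) = (6.7500,-9.7500)
o1: d²=9 ≤ ρ²=32; F_rep = 11·(0,-3)/9² = (0.0000,-0.4074)
o2: d²=146 > ρ²=32 → inactive
o3: d²=45 > ρ²=32 → inactive
o4: d²=73 > ρ²=32 → inactive
F = F_att + ΣF_rep = (6.7500,-10.1574)
p' = p + 1/4·F = (0.6875,0.4606)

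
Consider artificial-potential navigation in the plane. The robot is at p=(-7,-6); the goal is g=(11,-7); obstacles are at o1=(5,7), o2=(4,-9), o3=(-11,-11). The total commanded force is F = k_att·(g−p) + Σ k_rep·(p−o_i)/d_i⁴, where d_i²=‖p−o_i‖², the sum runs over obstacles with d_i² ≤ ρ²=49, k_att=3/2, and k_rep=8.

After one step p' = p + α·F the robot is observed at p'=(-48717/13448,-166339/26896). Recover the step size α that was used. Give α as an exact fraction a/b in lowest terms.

F_att = 3/2·(g−p) = 3/2·(18,-1) = (27.0000,-1.5000)
o1: d²=313 > ρ²=49 → inactive
o2: d²=130 > ρ²=49 → inactive
o3: d²=41 ≤ ρ²=49; F_rep = 8·(4,5)/41² = (0.0190,0.0238)
F = F_att + ΣF_rep = (27.0190,-1.4762)
Δp = p'−p = (3.3774,-0.1845); α = Δx/Fx = (45419/13448) / (45419/1681) = 1/8
check: Δy/Fy = (-4963/26896) / (-4963/3362) = 1/8 ✓

α = 1/8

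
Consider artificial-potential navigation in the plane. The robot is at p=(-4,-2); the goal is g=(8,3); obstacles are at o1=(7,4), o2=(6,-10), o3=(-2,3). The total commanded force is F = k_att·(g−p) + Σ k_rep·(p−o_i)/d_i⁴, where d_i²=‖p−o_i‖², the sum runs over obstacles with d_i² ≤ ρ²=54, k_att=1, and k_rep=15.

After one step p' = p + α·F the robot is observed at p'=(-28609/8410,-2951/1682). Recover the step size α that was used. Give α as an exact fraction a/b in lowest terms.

F_att = 1·(g−p) = 1·(12,5) = (12.0000,5.0000)
o1: d²=157 > ρ²=54 → inactive
o2: d²=164 > ρ²=54 → inactive
o3: d²=29 ≤ ρ²=54; F_rep = 15·(-2,-5)/29² = (-0.0357,-0.0892)
F = F_att + ΣF_rep = (11.9643,4.9108)
Δp = p'−p = (0.5982,0.2455); α = Δx/Fx = (5031/8410) / (10062/841) = 1/20
check: Δy/Fy = (413/1682) / (4130/841) = 1/20 ✓

α = 1/20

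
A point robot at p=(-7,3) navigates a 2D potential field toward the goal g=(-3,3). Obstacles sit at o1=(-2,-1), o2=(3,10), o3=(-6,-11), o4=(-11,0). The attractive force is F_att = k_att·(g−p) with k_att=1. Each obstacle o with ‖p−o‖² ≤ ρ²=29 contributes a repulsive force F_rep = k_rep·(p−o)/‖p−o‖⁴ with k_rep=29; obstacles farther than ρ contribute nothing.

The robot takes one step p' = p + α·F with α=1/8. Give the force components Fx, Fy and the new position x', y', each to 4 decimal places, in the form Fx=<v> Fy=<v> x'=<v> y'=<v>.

Fx=4.1856 Fy=0.1392 x'=-6.4768 y'=3.0174

F_att = 1·(g−p) = 1·(4,0) = (4.0000,0.0000)
o1: d²=41 > ρ²=29 → inactive
o2: d²=149 > ρ²=29 → inactive
o3: d²=197 > ρ²=29 → inactive
o4: d²=25 ≤ ρ²=29; F_rep = 29·(4,3)/25² = (0.1856,0.1392)
F = F_att + ΣF_rep = (4.1856,0.1392)
p' = p + 1/8·F = (-6.4768,3.0174)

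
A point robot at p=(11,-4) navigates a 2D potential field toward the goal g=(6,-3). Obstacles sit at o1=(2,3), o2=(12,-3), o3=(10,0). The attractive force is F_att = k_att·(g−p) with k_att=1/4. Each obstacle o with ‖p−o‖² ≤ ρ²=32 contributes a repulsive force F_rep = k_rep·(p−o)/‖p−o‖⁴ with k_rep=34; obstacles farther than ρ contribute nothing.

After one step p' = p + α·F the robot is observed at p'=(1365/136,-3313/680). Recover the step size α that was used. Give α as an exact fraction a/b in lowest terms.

F_att = 1/4·(g−p) = 1/4·(-5,1) = (-1.2500,0.2500)
o1: d²=130 > ρ²=32 → inactive
o2: d²=2 ≤ ρ²=32; F_rep = 34·(-1,-1)/2² = (-8.5000,-8.5000)
o3: d²=17 ≤ ρ²=32; F_rep = 34·(1,-4)/17² = (0.1176,-0.4706)
F = F_att + ΣF_rep = (-9.6324,-8.7206)
Δp = p'−p = (-0.9632,-0.8721); α = Δx/Fx = (-131/136) / (-655/68) = 1/10
check: Δy/Fy = (-593/680) / (-593/68) = 1/10 ✓

α = 1/10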